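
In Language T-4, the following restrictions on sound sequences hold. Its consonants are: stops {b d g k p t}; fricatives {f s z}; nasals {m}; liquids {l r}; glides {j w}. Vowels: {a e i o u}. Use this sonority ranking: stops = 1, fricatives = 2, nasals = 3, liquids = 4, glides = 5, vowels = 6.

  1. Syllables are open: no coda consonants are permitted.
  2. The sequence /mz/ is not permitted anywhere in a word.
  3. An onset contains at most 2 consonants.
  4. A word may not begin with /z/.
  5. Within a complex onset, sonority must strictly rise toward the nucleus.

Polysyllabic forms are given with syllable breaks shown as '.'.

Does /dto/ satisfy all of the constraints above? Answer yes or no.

/dto/ — violates constraint 5: syllable 1 onset /dt/: /d/ (stop, 1) → /t/ (stop, 1) does not rise → illicit

no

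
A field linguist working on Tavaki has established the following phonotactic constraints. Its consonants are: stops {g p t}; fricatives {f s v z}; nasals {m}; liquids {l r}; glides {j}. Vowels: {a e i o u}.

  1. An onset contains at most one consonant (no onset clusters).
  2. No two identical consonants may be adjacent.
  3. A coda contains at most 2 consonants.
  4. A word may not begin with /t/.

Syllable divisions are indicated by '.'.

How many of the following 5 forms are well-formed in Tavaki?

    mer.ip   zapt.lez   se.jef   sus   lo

5

mer.ip — σ1 onset /m/, coda /r/ ok; σ2 onset /∅/, coda /p/ ok → well-formed
zapt.lez — σ1 onset /z/, coda /pt/ (2C) ok; σ2 onset /l/, coda /z/ ok → well-formed
se.jef — σ1 onset /s/, coda /∅/ ok; σ2 onset /j/, coda /f/ ok → well-formed
sus — σ1 onset /s/, coda /s/ ok → well-formed
lo — σ1 onset /l/, coda /∅/ ok → well-formed
Well-formed: mer.ip, zapt.lez, se.jef, sus, lo → 5.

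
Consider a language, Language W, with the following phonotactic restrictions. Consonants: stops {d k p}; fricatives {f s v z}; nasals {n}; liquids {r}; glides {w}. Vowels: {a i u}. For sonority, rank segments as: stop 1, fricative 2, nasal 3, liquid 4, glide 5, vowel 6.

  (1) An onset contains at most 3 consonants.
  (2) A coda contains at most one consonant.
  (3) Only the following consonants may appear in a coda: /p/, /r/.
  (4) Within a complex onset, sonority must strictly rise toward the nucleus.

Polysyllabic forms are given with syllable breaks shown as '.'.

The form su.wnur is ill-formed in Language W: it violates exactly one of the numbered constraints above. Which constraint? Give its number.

4

su.wnur: syllable 2 onset /wn/: /w/ (glide, 5) → /n/ (nasal, 3) does not rise.
This is a violation of constraint 4: "Within a complex onset, sonority must strictly rise toward the nucleus."
The remaining constraints (1, 2, 3) are satisfied.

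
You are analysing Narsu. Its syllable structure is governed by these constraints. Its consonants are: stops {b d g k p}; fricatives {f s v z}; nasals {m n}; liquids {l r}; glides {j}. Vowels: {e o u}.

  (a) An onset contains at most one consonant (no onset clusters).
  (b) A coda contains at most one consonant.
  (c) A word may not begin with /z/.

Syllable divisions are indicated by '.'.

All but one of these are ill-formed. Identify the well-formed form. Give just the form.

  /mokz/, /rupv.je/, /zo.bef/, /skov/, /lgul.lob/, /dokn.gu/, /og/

/mokz/ — violates constraint (b): syllable 1 coda /kz/ has 2 consonants (> 1) → ill-formed
/rupv.je/ — violates constraint (b): syllable 1 coda /pv/ has 2 consonants (> 1) → ill-formed
/zo.bef/ — violates constraint (c): word begins with /z/ → ill-formed
/skov/ — violates constraint (a): syllable 1 onset /sk/ has 2 consonants (> 1) → ill-formed
/lgul.lob/ — violates constraint (a): syllable 1 onset /lg/ has 2 consonants (> 1) → ill-formed
/dokn.gu/ — violates constraint (b): syllable 1 coda /kn/ has 2 consonants (> 1) → ill-formed
/og/ — σ1 onset /∅/, coda /g/ ok → well-formed

/og/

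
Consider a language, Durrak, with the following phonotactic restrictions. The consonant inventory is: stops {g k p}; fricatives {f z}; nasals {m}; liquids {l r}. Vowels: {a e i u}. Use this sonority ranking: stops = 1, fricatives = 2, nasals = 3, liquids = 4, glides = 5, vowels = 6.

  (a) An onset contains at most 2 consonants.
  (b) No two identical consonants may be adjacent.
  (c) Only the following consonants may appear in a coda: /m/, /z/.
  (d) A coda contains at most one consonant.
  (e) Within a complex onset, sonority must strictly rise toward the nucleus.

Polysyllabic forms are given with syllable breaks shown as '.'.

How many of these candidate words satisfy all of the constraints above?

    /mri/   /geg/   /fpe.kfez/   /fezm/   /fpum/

1

/mri/ — σ1 onset /mr/ (3→4 rises), coda /∅/ ok → phonotactically legal
/geg/ — violates constraint (c): syllable 1 coda contains /g/, which is not a licensed coda consonant → phonotactically illegal
/fpe.kfez/ — violates constraint (e): syllable 1 onset /fp/: /f/ (fricative, 2) → /p/ (stop, 1) does not rise → phonotactically illegal
/fezm/ — violates constraint (d): syllable 1 coda /zm/ has 2 consonants (> 1) → phonotactically illegal
/fpum/ — violates constraint (e): syllable 1 onset /fp/: /f/ (fricative, 2) → /p/ (stop, 1) does not rise → phonotactically illegal
Phonotactically legal: /mri/ → 1.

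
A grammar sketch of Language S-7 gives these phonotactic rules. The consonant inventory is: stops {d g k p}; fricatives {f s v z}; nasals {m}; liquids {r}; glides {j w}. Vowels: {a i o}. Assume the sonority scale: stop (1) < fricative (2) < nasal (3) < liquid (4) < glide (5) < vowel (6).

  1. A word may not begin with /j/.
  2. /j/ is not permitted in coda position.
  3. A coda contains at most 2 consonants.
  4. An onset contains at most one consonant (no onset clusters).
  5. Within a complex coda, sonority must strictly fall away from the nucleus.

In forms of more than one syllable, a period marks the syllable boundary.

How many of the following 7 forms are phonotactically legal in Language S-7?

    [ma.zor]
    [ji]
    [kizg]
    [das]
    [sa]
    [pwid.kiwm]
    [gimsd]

[ma.zor] — σ1 onset /m/, coda /∅/ ok; σ2 onset /z/, coda /r/ ok → phonotactically legal
[ji] — violates constraint 1: word begins with /j/ → phonotactically illegal
[kizg] — σ1 onset /k/, coda /zg/ (2→1 falls) ok → phonotactically legal
[das] — σ1 onset /d/, coda /s/ ok → phonotactically legal
[sa] — σ1 onset /s/, coda /∅/ ok → phonotactically legal
[pwid.kiwm] — violates constraint 4: syllable 1 onset /pw/ has 2 consonants (> 1) → phonotactically illegal
[gimsd] — violates constraint 3: syllable 1 coda /msd/ has 3 consonants (> 2) → phonotactically illegal
Phonotactically legal: [ma.zor], [kizg], [das], [sa] → 4.

4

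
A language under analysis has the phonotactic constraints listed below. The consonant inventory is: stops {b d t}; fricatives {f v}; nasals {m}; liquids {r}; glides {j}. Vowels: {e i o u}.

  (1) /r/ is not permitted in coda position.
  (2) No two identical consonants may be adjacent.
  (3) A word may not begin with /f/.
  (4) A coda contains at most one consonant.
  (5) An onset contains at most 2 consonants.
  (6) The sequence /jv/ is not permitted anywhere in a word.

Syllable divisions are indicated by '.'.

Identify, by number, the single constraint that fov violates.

3

fov: word begins with /f/.
This is a violation of constraint 3: "A word may not begin with /f/."
The remaining constraints (1, 2, 4, 5, 6) are satisfied.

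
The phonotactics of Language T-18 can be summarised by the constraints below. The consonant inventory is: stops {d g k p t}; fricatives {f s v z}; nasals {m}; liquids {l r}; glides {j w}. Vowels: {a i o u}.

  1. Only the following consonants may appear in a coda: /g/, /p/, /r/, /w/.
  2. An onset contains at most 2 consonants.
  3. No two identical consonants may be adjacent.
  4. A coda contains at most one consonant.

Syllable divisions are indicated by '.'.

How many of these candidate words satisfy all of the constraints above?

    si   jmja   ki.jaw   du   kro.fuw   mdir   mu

si — σ1 onset /s/, coda /∅/ ok → well-formed
jmja — violates constraint 2: syllable 1 onset /jmj/ has 3 consonants (> 2) → ill-formed
ki.jaw — σ1 onset /k/, coda /∅/ ok; σ2 onset /j/, coda /w/ ok → well-formed
du — σ1 onset /d/, coda /∅/ ok → well-formed
kro.fuw — σ1 onset /kr/ (2C), coda /∅/ ok; σ2 onset /f/, coda /w/ ok → well-formed
mdir — σ1 onset /md/ (2C), coda /r/ ok → well-formed
mu — σ1 onset /m/, coda /∅/ ok → well-formed
Well-formed: si, ki.jaw, du, kro.fuw, mdir, mu → 6.

6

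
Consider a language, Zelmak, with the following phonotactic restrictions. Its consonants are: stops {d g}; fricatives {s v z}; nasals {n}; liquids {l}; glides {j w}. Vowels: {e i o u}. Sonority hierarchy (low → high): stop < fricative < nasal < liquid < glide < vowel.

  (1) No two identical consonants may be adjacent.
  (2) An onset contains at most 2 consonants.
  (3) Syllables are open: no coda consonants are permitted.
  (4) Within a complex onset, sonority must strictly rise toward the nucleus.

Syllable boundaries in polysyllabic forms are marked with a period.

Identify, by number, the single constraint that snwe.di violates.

snwe.di: syllable 1 onset /snw/ has 3 consonants (> 2).
This is a violation of constraint 2: "An onset contains at most 2 consonants."
The remaining constraints (1, 3, 4) are satisfied.

2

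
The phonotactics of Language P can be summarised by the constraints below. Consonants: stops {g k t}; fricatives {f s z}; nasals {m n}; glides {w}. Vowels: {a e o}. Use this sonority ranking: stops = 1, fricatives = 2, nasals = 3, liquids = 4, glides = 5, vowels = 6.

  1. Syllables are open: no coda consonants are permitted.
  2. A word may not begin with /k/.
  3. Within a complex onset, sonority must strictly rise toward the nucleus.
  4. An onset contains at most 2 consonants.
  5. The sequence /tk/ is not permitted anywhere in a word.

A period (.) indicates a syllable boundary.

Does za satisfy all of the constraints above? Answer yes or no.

yes

za — σ1 onset /z/, coda /∅/ ok → licit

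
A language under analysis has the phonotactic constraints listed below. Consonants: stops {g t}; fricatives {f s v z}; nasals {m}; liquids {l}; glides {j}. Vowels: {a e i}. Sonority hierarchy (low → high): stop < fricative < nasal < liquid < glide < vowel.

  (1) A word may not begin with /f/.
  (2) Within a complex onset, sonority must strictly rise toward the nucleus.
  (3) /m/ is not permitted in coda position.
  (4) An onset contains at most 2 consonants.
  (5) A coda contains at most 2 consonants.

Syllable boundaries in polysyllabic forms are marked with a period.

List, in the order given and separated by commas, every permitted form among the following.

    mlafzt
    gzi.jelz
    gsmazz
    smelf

mlafzt — violates constraint 5: syllable 1 coda /fzt/ has 3 consonants (> 2) → not permitted
gzi.jelz — σ1 onset /gz/ (1→2 rises), coda /∅/ ok; σ2 onset /j/, coda /lz/ (2C) ok → permitted
gsmazz — violates constraint 4: syllable 1 onset /gsm/ has 3 consonants (> 2) → not permitted
smelf — σ1 onset /sm/ (2→3 rises), coda /lf/ (2C) ok → permitted

gzi.jelz, smelf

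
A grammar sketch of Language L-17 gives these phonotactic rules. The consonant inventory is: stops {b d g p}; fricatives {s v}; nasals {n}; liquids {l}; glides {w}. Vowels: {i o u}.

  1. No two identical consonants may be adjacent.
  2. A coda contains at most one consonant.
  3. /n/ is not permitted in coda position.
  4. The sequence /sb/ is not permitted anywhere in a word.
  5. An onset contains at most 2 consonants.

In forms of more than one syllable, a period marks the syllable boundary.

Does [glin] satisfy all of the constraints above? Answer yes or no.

[glin] — violates constraint 3: syllable 1 coda contains /n/ → not permitted

no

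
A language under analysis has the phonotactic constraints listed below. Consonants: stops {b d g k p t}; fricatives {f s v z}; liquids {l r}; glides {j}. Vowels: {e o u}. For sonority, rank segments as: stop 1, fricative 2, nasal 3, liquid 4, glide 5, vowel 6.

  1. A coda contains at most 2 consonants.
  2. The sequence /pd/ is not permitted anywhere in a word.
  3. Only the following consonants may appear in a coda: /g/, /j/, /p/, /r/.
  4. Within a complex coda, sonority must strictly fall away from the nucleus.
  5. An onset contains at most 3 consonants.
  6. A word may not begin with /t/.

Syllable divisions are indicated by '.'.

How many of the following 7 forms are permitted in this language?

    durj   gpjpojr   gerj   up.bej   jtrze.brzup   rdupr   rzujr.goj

2

durj — violates constraint 4: syllable 1 coda /rj/: /r/ (liquid, 4) → /j/ (glide, 5) does not fall → not permitted
gpjpojr — violates constraint 5: syllable 1 onset /gpjp/ has 4 consonants (> 3) → not permitted
gerj — violates constraint 4: syllable 1 coda /rj/: /r/ (liquid, 4) → /j/ (glide, 5) does not fall → not permitted
up.bej — σ1 onset /∅/, coda /p/ ok; σ2 onset /b/, coda /j/ ok → permitted
jtrze.brzup — violates constraint 5: syllable 1 onset /jtrz/ has 4 consonants (> 3) → not permitted
rdupr — violates constraint 4: syllable 1 coda /pr/: /p/ (stop, 1) → /r/ (liquid, 4) does not fall → not permitted
rzujr.goj — σ1 onset /rz/ (2C), coda /jr/ (5→4 falls) ok; σ2 onset /g/, coda /j/ ok → permitted
Permitted: up.bej, rzujr.goj → 2.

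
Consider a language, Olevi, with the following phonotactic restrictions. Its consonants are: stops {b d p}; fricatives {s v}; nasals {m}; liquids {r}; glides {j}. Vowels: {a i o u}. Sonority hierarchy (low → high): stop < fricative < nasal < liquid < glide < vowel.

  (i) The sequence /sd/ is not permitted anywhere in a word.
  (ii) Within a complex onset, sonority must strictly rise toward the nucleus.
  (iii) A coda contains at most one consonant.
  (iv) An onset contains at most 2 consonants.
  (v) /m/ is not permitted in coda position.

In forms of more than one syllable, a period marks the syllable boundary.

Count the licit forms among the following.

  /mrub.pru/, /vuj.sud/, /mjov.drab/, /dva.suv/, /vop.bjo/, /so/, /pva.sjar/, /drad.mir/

8

/mrub.pru/ — σ1 onset /mr/ (3→4 rises), coda /b/ ok; σ2 onset /pr/ (1→4 rises), coda /∅/ ok → licit
/vuj.sud/ — σ1 onset /v/, coda /j/ ok; σ2 onset /s/, coda /d/ ok → licit
/mjov.drab/ — σ1 onset /mj/ (3→5 rises), coda /v/ ok; σ2 onset /dr/ (1→4 rises), coda /b/ ok → licit
/dva.suv/ — σ1 onset /dv/ (1→2 rises), coda /∅/ ok; σ2 onset /s/, coda /v/ ok → licit
/vop.bjo/ — σ1 onset /v/, coda /p/ ok; σ2 onset /bj/ (1→5 rises), coda /∅/ ok → licit
/so/ — σ1 onset /s/, coda /∅/ ok → licit
/pva.sjar/ — σ1 onset /pv/ (1→2 rises), coda /∅/ ok; σ2 onset /sj/ (2→5 rises), coda /r/ ok → licit
/drad.mir/ — σ1 onset /dr/ (1→4 rises), coda /d/ ok; σ2 onset /m/, coda /r/ ok → licit
Licit: /mrub.pru/, /vuj.sud/, /mjov.drab/, /dva.suv/, /vop.bjo/, /so/, /pva.sjar/, /drad.mir/ → 8.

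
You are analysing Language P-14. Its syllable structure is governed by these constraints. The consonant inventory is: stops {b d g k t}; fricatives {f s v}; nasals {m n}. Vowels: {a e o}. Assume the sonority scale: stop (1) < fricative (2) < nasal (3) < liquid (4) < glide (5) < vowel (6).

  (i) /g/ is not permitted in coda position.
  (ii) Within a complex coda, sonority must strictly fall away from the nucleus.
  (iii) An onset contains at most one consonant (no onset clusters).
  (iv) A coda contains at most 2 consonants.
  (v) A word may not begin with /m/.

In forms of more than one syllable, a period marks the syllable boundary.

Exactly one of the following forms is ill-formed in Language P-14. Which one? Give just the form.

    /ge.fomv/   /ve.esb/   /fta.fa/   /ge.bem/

/fta.fa/

/ge.fomv/ — σ1 onset /g/, coda /∅/ ok; σ2 onset /f/, coda /mv/ (3→2 falls) ok → well-formed
/ve.esb/ — σ1 onset /v/, coda /∅/ ok; σ2 onset /∅/, coda /sb/ (2→1 falls) ok → well-formed
/fta.fa/ — violates constraint (iii): syllable 1 onset /ft/ has 2 consonants (> 1) → ill-formed
/ge.bem/ — σ1 onset /g/, coda /∅/ ok; σ2 onset /b/, coda /m/ ok → well-formed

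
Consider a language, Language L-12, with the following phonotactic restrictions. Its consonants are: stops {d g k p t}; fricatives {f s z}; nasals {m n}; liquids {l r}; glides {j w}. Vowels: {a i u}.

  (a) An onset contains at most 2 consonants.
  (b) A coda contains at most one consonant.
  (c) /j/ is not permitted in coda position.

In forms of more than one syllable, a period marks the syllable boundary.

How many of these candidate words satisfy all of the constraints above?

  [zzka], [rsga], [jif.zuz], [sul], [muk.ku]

[zzka] — violates constraint (a): syllable 1 onset /zzk/ has 3 consonants (> 2) → ill-formed
[rsga] — violates constraint (a): syllable 1 onset /rsg/ has 3 consonants (> 2) → ill-formed
[jif.zuz] — σ1 onset /j/, coda /f/ ok; σ2 onset /z/, coda /z/ ok → well-formed
[sul] — σ1 onset /s/, coda /l/ ok → well-formed
[muk.ku] — σ1 onset /m/, coda /k/ ok; σ2 onset /k/, coda /∅/ ok → well-formed
Well-formed: [jif.zuz], [sul], [muk.ku] → 3.

3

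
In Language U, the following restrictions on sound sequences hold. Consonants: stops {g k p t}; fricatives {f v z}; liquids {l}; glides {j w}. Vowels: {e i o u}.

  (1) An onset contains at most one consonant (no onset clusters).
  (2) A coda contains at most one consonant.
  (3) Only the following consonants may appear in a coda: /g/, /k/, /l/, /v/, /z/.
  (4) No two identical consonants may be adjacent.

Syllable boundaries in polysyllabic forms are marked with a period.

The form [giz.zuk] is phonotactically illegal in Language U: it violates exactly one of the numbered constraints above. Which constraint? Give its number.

4

[giz.zuk]: adjacent identical consonants /zz/.
This is a violation of constraint 4: "No two identical consonants may be adjacent."
The remaining constraints (1, 2, 3) are satisfied.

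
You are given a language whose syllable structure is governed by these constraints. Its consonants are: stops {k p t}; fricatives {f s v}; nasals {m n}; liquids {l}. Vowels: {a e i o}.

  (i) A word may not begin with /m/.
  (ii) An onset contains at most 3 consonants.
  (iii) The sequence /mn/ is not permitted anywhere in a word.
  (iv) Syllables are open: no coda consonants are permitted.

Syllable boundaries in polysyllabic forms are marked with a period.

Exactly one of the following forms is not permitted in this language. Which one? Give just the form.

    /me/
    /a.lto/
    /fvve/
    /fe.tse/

/me/ — violates constraint (i): word begins with /m/ → not permitted
/a.lto/ — σ1 onset /∅/, coda /∅/ ok; σ2 onset /lt/ (2C), coda /∅/ ok → permitted
/fvve/ — σ1 onset /fvv/ (3C), coda /∅/ ok → permitted
/fe.tse/ — σ1 onset /f/, coda /∅/ ok; σ2 onset /ts/ (2C), coda /∅/ ok → permitted

/me/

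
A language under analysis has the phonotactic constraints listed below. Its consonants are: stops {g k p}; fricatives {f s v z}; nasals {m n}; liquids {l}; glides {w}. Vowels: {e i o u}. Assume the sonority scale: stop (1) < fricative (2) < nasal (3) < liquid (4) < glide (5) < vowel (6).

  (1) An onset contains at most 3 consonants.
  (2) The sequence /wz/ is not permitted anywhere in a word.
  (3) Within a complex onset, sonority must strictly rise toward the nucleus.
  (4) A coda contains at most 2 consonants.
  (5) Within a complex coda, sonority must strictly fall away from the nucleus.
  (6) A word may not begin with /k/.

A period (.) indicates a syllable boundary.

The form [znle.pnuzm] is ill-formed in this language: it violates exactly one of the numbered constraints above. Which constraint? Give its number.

[znle.pnuzm]: syllable 2 coda /zm/: /z/ (fricative, 2) → /m/ (nasal, 3) does not fall.
This is a violation of constraint 5: "Within a complex coda, sonority must strictly fall away from the nucleus."
The remaining constraints (1, 2, 3, 4, 6) are satisfied.

5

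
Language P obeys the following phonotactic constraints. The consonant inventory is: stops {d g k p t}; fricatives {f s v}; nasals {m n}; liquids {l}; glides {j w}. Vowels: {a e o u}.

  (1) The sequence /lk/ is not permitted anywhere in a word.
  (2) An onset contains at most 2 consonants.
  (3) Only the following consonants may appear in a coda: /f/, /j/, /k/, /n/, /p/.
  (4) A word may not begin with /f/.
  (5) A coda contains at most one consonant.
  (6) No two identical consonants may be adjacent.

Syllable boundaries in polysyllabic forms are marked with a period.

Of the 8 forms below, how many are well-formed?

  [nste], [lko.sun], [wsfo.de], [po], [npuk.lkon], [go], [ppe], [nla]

3

[nste] — violates constraint 2: syllable 1 onset /nst/ has 3 consonants (> 2) → ill-formed
[lko.sun] — violates constraint 1: contains banned sequence /lk/ → ill-formed
[wsfo.de] — violates constraint 2: syllable 1 onset /wsf/ has 3 consonants (> 2) → ill-formed
[po] — σ1 onset /p/, coda /∅/ ok → well-formed
[npuk.lkon] — violates constraint 1: contains banned sequence /lk/ → ill-formed
[go] — σ1 onset /g/, coda /∅/ ok → well-formed
[ppe] — violates constraint 6: adjacent identical consonants /pp/ → ill-formed
[nla] — σ1 onset /nl/ (2C), coda /∅/ ok → well-formed
Well-formed: [po], [go], [nla] → 3.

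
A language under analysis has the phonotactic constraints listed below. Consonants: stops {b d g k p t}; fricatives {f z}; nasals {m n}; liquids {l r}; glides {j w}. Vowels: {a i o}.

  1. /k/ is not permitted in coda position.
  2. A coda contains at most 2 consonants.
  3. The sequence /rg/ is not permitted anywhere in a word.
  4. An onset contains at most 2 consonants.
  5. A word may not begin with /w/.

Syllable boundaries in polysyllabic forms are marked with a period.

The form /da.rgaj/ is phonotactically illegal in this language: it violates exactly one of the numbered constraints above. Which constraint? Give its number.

3

/da.rgaj/: contains banned sequence /rg/.
This is a violation of constraint 3: "The sequence /rg/ is not permitted anywhere in a word."
The remaining constraints (1, 2, 4, 5) are satisfied.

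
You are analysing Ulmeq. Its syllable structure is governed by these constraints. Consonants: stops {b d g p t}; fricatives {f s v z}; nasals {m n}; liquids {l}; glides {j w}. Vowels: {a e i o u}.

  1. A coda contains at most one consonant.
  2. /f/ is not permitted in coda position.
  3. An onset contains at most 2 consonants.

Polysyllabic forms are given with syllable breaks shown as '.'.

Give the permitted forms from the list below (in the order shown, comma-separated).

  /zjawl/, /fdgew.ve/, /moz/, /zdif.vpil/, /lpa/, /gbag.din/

/zjawl/ — violates constraint 1: syllable 1 coda /wl/ has 2 consonants (> 1) → not permitted
/fdgew.ve/ — violates constraint 3: syllable 1 onset /fdg/ has 3 consonants (> 2) → not permitted
/moz/ — σ1 onset /m/, coda /z/ ok → permitted
/zdif.vpil/ — violates constraint 2: syllable 1 coda contains /f/ → not permitted
/lpa/ — σ1 onset /lp/ (2C), coda /∅/ ok → permitted
/gbag.din/ — σ1 onset /gb/ (2C), coda /g/ ok; σ2 onset /d/, coda /n/ ok → permitted

/moz/, /lpa/, /gbag.din/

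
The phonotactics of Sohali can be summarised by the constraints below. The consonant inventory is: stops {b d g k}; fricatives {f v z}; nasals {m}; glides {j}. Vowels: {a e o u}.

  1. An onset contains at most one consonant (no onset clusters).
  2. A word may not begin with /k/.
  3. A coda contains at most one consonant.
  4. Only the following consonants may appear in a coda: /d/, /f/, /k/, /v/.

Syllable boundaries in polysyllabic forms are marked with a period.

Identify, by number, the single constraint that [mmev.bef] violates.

[mmev.bef]: syllable 1 onset /mm/ has 2 consonants (> 1).
This is a violation of constraint 1: "An onset contains at most one consonant (no onset clusters)."
The remaining constraints (2, 3, 4) are satisfied.

1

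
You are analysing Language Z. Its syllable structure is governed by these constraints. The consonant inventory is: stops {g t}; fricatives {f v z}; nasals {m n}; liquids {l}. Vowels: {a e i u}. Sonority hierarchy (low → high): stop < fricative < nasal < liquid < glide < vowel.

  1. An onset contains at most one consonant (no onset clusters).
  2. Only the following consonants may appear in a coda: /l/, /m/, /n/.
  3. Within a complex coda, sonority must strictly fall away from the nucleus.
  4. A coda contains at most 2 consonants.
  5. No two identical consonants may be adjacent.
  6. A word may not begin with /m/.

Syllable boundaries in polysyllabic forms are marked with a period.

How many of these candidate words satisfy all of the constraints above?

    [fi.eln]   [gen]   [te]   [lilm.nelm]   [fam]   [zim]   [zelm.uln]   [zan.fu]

8

[fi.eln] — σ1 onset /f/, coda /∅/ ok; σ2 onset /∅/, coda /ln/ (4→3 falls) ok → permitted
[gen] — σ1 onset /g/, coda /n/ ok → permitted
[te] — σ1 onset /t/, coda /∅/ ok → permitted
[lilm.nelm] — σ1 onset /l/, coda /lm/ (4→3 falls) ok; σ2 onset /n/, coda /lm/ (4→3 falls) ok → permitted
[fam] — σ1 onset /f/, coda /m/ ok → permitted
[zim] — σ1 onset /z/, coda /m/ ok → permitted
[zelm.uln] — σ1 onset /z/, coda /lm/ (4→3 falls) ok; σ2 onset /∅/, coda /ln/ (4→3 falls) ok → permitted
[zan.fu] — σ1 onset /z/, coda /n/ ok; σ2 onset /f/, coda /∅/ ok → permitted
Permitted: [fi.eln], [gen], [te], [lilm.nelm], [fam], [zim], [zelm.uln], [zan.fu] → 8.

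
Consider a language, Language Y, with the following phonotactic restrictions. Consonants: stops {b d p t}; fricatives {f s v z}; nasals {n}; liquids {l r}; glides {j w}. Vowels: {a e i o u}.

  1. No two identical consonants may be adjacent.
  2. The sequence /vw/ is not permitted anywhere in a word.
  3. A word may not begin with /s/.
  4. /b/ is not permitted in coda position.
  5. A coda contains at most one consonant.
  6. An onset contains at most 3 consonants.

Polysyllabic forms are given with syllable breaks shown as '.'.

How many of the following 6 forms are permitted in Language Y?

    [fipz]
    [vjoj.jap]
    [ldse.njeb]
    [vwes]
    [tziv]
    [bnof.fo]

[fipz] — violates constraint 5: syllable 1 coda /pz/ has 2 consonants (> 1) → not permitted
[vjoj.jap] — violates constraint 1: adjacent identical consonants /jj/ → not permitted
[ldse.njeb] — violates constraint 4: syllable 2 coda contains /b/ → not permitted
[vwes] — violates constraint 2: contains banned sequence /vw/ → not permitted
[tziv] — σ1 onset /tz/ (2C), coda /v/ ok → permitted
[bnof.fo] — violates constraint 1: adjacent identical consonants /ff/ → not permitted
Permitted: [tziv] → 1.

1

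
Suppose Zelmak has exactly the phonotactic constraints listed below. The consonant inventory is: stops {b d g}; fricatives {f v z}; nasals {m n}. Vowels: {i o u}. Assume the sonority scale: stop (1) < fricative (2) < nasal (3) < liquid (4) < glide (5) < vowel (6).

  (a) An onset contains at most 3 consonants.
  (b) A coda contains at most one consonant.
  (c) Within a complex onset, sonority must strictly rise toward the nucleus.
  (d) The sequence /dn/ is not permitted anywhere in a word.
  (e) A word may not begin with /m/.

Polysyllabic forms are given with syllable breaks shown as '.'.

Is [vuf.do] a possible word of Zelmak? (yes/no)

[vuf.do] — σ1 onset /v/, coda /f/ ok; σ2 onset /d/, coda /∅/ ok → well-formed

yes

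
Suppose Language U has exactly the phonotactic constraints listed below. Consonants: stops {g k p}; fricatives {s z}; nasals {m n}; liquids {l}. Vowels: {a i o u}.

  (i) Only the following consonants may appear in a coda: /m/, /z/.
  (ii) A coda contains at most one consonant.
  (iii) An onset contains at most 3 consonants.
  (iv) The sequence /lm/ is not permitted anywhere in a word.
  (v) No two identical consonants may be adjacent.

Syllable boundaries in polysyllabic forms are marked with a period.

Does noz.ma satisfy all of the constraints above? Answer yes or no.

noz.ma — σ1 onset /n/, coda /z/ ok; σ2 onset /m/, coda /∅/ ok → phonotactically legal

yes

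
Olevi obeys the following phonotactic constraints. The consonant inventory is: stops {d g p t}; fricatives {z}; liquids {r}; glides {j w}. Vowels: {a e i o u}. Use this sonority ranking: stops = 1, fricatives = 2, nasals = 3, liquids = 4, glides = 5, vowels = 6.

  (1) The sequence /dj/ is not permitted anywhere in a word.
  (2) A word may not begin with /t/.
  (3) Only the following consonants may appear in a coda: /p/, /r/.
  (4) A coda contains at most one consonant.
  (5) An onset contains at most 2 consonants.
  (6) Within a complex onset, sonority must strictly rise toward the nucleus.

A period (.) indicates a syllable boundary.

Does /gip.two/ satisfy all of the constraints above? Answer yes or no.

/gip.two/ — σ1 onset /g/, coda /p/ ok; σ2 onset /tw/ (1→5 rises), coda /∅/ ok → phonotactically legal

yes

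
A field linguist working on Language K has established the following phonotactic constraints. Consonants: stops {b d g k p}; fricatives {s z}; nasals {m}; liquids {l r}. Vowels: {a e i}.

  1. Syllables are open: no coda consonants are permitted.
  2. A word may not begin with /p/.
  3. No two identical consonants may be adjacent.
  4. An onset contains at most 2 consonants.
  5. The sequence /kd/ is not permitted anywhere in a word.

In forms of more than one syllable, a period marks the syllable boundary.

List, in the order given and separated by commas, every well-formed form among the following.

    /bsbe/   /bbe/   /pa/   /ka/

/ka/

/bsbe/ — violates constraint 4: syllable 1 onset /bsb/ has 3 consonants (> 2) → ill-formed
/bbe/ — violates constraint 3: adjacent identical consonants /bb/ → ill-formed
/pa/ — violates constraint 2: word begins with /p/ → ill-formed
/ka/ — σ1 onset /k/, coda /∅/ ok → well-formed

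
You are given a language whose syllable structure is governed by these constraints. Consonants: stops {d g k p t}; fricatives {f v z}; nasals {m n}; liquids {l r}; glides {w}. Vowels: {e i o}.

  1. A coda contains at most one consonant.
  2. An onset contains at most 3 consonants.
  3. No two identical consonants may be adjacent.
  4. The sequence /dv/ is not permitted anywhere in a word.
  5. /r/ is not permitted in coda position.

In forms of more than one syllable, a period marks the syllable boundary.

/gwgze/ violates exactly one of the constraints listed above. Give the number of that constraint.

2

/gwgze/: syllable 1 onset /gwgz/ has 4 consonants (> 3).
This is a violation of constraint 2: "An onset contains at most 3 consonants."
The remaining constraints (1, 3, 4, 5) are satisfied.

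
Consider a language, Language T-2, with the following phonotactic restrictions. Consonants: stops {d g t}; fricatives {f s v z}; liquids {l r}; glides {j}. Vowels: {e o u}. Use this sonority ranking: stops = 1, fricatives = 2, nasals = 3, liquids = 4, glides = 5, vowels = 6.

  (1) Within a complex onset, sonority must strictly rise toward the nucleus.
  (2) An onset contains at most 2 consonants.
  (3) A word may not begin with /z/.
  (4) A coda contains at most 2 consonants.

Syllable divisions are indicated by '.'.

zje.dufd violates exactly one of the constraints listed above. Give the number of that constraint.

zje.dufd: word begins with /z/.
This is a violation of constraint 3: "A word may not begin with /z/."
The remaining constraints (1, 2, 4) are satisfied.

3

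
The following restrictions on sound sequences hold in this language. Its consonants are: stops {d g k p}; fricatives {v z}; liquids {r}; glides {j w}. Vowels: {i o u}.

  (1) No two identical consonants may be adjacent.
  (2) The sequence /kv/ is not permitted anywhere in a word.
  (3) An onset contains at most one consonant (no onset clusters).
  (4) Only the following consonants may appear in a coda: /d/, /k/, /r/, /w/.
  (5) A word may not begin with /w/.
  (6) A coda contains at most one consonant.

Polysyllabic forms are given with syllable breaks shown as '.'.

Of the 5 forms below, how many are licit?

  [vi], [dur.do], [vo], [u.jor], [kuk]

[vi] — σ1 onset /v/, coda /∅/ ok → licit
[dur.do] — σ1 onset /d/, coda /r/ ok; σ2 onset /d/, coda /∅/ ok → licit
[vo] — σ1 onset /v/, coda /∅/ ok → licit
[u.jor] — σ1 onset /∅/, coda /∅/ ok; σ2 onset /j/, coda /r/ ok → licit
[kuk] — σ1 onset /k/, coda /k/ ok → licit
Licit: [vi], [dur.do], [vo], [u.jor], [kuk] → 5.

5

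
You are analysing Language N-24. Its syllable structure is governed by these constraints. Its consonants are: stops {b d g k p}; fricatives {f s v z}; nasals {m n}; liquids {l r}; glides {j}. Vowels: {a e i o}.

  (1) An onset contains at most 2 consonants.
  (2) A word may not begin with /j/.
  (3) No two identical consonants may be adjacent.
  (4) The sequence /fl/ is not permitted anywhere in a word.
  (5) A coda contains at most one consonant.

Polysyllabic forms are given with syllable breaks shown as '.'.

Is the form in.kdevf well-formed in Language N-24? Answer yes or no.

no

in.kdevf — violates constraint 5: syllable 2 coda /vf/ has 2 consonants (> 1) → ill-formed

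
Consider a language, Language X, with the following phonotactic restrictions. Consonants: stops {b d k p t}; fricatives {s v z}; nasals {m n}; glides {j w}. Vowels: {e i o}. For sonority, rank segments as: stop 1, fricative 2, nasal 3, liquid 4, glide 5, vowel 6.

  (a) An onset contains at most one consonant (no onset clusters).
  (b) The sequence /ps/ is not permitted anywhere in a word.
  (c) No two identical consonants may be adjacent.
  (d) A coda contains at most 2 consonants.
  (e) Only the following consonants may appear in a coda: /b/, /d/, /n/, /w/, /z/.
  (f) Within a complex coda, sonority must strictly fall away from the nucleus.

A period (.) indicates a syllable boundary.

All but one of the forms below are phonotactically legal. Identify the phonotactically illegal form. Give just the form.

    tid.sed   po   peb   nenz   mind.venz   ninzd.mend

tid.sed — σ1 onset /t/, coda /d/ ok; σ2 onset /s/, coda /d/ ok → phonotactically legal
po — σ1 onset /p/, coda /∅/ ok → phonotactically legal
peb — σ1 onset /p/, coda /b/ ok → phonotactically legal
nenz — σ1 onset /n/, coda /nz/ (3→2 falls) ok → phonotactically legal
mind.venz — σ1 onset /m/, coda /nd/ (3→1 falls) ok; σ2 onset /v/, coda /nz/ (3→2 falls) ok → phonotactically legal
ninzd.mend — violates constraint (d): syllable 1 coda /nzd/ has 3 consonants (> 2) → phonotactically illegal

ninzd.mend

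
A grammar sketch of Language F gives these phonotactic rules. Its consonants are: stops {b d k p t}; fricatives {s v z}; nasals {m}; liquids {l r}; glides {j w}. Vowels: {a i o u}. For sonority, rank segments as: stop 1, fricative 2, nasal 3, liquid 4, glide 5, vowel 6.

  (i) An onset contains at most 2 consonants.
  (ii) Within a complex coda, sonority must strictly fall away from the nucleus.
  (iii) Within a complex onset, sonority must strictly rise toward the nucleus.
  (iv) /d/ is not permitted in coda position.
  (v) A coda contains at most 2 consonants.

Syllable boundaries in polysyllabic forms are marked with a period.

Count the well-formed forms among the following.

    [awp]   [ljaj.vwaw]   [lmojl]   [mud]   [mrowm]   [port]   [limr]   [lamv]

5

[awp] — σ1 onset /∅/, coda /wp/ (5→1 falls) ok → well-formed
[ljaj.vwaw] — σ1 onset /lj/ (4→5 rises), coda /j/ ok; σ2 onset /vw/ (2→5 rises), coda /w/ ok → well-formed
[lmojl] — violates constraint (iii): syllable 1 onset /lm/: /l/ (liquid, 4) → /m/ (nasal, 3) does not rise → ill-formed
[mud] — violates constraint (iv): syllable 1 coda contains /d/ → ill-formed
[mrowm] — σ1 onset /mr/ (3→4 rises), coda /wm/ (5→3 falls) ok → well-formed
[port] — σ1 onset /p/, coda /rt/ (4→1 falls) ok → well-formed
[limr] — violates constraint (ii): syllable 1 coda /mr/: /m/ (nasal, 3) → /r/ (liquid, 4) does not fall → ill-formed
[lamv] — σ1 onset /l/, coda /mv/ (3→2 falls) ok → well-formed
Well-formed: [awp], [ljaj.vwaw], [mrowm], [port], [lamv] → 5.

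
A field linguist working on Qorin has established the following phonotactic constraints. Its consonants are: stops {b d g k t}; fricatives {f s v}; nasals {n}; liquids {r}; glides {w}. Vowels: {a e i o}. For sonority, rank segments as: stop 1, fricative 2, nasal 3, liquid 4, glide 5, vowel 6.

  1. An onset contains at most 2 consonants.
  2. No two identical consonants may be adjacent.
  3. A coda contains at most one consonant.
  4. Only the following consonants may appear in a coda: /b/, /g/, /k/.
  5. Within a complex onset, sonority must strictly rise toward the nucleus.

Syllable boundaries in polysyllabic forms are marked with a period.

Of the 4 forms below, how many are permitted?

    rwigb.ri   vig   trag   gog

3

rwigb.ri — violates constraint 3: syllable 1 coda /gb/ has 2 consonants (> 1) → not permitted
vig — σ1 onset /v/, coda /g/ ok → permitted
trag — σ1 onset /tr/ (1→4 rises), coda /g/ ok → permitted
gog — σ1 onset /g/, coda /g/ ok → permitted
Permitted: vig, trag, gog → 3.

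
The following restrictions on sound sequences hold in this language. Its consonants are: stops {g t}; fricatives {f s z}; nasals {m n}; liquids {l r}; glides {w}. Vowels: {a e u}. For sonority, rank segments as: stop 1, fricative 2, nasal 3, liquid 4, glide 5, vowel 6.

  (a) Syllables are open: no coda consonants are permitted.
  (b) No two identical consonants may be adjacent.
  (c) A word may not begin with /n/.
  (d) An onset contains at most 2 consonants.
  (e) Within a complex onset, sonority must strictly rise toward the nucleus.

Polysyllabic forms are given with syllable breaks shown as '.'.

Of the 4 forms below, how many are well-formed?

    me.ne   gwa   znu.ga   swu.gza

4

me.ne — σ1 onset /m/, coda /∅/ ok; σ2 onset /n/, coda /∅/ ok → well-formed
gwa — σ1 onset /gw/ (1→5 rises), coda /∅/ ok → well-formed
znu.ga — σ1 onset /zn/ (2→3 rises), coda /∅/ ok; σ2 onset /g/, coda /∅/ ok → well-formed
swu.gza — σ1 onset /sw/ (2→5 rises), coda /∅/ ok; σ2 onset /gz/ (1→2 rises), coda /∅/ ok → well-formed
Well-formed: me.ne, gwa, znu.ga, swu.gza → 4.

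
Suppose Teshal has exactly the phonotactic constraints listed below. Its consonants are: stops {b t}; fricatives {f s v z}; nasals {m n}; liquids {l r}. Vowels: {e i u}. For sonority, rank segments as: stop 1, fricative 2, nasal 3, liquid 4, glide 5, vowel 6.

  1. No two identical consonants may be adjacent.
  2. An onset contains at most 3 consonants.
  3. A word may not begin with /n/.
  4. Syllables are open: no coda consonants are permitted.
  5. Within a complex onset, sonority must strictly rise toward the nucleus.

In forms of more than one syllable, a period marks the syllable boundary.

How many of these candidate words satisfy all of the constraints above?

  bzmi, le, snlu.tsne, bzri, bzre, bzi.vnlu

6

bzmi — σ1 onset /bzm/ (1→2→3 rises), coda /∅/ ok → phonotactically legal
le — σ1 onset /l/, coda /∅/ ok → phonotactically legal
snlu.tsne — σ1 onset /snl/ (2→3→4 rises), coda /∅/ ok; σ2 onset /tsn/ (1→2→3 rises), coda /∅/ ok → phonotactically legal
bzri — σ1 onset /bzr/ (1→2→4 rises), coda /∅/ ok → phonotactically legal
bzre — σ1 onset /bzr/ (1→2→4 rises), coda /∅/ ok → phonotactically legal
bzi.vnlu — σ1 onset /bz/ (1→2 rises), coda /∅/ ok; σ2 onset /vnl/ (2→3→4 rises), coda /∅/ ok → phonotactically legal
Phonotactically legal: bzmi, le, snlu.tsne, bzri, bzre, bzi.vnlu → 6.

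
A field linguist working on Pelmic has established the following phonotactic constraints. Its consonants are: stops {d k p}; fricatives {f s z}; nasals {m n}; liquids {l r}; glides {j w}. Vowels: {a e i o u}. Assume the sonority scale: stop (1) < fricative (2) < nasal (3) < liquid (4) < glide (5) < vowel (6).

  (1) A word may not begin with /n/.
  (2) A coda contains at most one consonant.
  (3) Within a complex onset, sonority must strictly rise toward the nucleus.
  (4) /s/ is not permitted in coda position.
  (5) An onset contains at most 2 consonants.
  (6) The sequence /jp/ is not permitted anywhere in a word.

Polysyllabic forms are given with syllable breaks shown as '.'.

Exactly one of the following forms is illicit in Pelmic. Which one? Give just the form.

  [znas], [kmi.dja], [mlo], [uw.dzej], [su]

[znas] — violates constraint 4: syllable 1 coda contains /s/ → illicit
[kmi.dja] — σ1 onset /km/ (1→3 rises), coda /∅/ ok; σ2 onset /dj/ (1→5 rises), coda /∅/ ok → licit
[mlo] — σ1 onset /ml/ (3→4 rises), coda /∅/ ok → licit
[uw.dzej] — σ1 onset /∅/, coda /w/ ok; σ2 onset /dz/ (1→2 rises), coda /j/ ok → licit
[su] — σ1 onset /s/, coda /∅/ ok → licit

[znas]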